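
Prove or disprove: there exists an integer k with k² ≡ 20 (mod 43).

43 is prime, so by Euler's criterion 20 is a square mod 43 iff 20^((43−1)/2) = 20^21 ≡ 1 (mod 43).
Repeated squaring mod 43: 20^2 = 400 ≡ 13; 20^4 ≡ 13² = 169 ≡ 40; 20^8 ≡ 40² = 1600 ≡ 9; 20^16 ≡ 9² = 81 ≡ 38.
Since 21 = 16 + 4 + 1, 20^21 ≡ 38 · 40 · 20; multiplying out mod 43: 38·40 = 1520 ≡ 15, then 15·20 = 300 ≡ 42. Thus 20^21 ≡ 42 ≡ −1 (mod 43).
By Euler's criterion 20 is a quadratic non-residue mod 43: no k satisfies k² ≡ 20 (mod 43).

There is no such integer.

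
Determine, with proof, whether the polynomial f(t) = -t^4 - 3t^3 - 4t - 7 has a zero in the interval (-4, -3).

f(-4) = -55 and f(-3) = 5, which have opposite signs.
As a polynomial, f is continuous on every closed interval.
By the Intermediate Value Theorem, f takes the value 0 somewhere in the open interval.

Such a root exists.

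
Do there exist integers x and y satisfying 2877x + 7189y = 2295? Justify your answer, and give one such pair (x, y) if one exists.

Any value of 2877x + 7189y is a multiple of gcd(2877, 7189) = 7.
But 2295 = 7·327 + 6, so 7 ∤ 2295.
Therefore 2877x + 7189y = 2295 has no solution in integers.

No such integers exist.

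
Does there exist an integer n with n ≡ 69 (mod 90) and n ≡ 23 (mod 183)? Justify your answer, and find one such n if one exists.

No such integer exists.

Both moduli are multiples of 3 = gcd(90, 183), so any solution would satisfy n ≡ 69 and n ≡ 23 modulo 3 simultaneously.
But 69 mod 3 = 0 while 23 mod 3 = 2, a contradiction.
So no integer satisfies both congruences.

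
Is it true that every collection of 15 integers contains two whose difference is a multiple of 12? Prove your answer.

Partition the integers by their residue mod 12; there are 12 classes.
With 15 integers and only 12 classes, the pigeonhole principle forces two of them, say a and b, into the same class.
Equal remainders mean a − b ≡ 0 (mod 12), so 12 divides their difference.

Yes.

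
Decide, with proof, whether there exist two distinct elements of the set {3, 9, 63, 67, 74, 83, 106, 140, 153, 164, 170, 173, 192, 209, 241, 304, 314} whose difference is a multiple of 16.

Reduce each element mod 16: 3↦3, 9↦9, 63↦15, 67↦3, 74↦10, 83↦3, 106↦10, 140↦12, 153↦9, 164↦4, 170↦10, 173↦13, 192↦0, 209↦1, 241↦1, 304↦0, 314↦10. The residue 3 repeats (at 3 and 67), and 67 − 3 = 64 = 4·16.

Yes: 3 and 67.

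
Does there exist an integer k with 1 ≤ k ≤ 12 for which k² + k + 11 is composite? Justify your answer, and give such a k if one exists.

At k = 10: 10² + 10 + 11 = 121 = 11·11, which is composite.

k = 10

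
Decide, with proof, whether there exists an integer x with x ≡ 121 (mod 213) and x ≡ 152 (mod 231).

Both moduli are multiples of 3 = gcd(213, 231), so any solution would satisfy x ≡ 121 and x ≡ 152 modulo 3 simultaneously.
These are incompatible: 121 − 152 = -31 is not divisible by 3.
So no integer satisfies both congruences.

No, no such integer exists.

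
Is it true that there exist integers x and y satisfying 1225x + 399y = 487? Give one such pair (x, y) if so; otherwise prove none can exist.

No such integers exist.

Any value of 1225x + 399y is a multiple of gcd(1225, 399) = 7.
But 487 = 7·69 + 4, so 7 ∤ 487.
So the equation is unsolvable over ℤ.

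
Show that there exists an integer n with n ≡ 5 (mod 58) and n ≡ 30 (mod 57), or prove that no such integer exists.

Since 58 and 57 share no common factor, CRT says the pair of congruences has a solution (unique mod 3306).
Any solution of the first congruence is n = 5 + 58t; substituting into the second, 58t ≡ 30 − 5 ≡ 25 (mod 57).
58 ≡ 1 (mod 57), so this reads 1t ≡ 25 (mod 57). So t ≡ 25 (mod 57).
Taking t = 25 gives n = 5 + 58·25 = 1455.
Verify: 1455 = 25·58 + 5 and 1455 = 25·57 + 30. ✓

n = 1455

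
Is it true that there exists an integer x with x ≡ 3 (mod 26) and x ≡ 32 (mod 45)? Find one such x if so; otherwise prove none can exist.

The moduli 26 and 45 are coprime, so by the Chinese Remainder Theorem a unique solution modulo 1170 exists.
Any solution of the first congruence is x = 3 + 26t; substituting into the second, 26t ≡ 32 − 3 ≡ 29 (mod 45).
To invert 26 modulo 45: 45 = 1·26 + 19, 26 = 1·19 + 7, 19 = 2·7 + 5, 7 = 1·5 + 2, 5 = 2·2 + 1, 2 = 2·1 + 0, and unwinding, 1 = 5 − 2·2 = 5 − 2·(7 − 1·5) = −2·7 + 3·5 = −2·7 + 3·(19 − 2·7) = 3·19 − 8·7 = 3·19 − 8·(26 − 1·19) = −8·26 + 11·19 = −8·26 + 11·(45 − 1·26) = 11·45 − 19·26. Thus 26⁻¹ ≡ -19 ≡ 26 (mod 45).
Multiplying by 26: t ≡ 26·29 = 754 ≡ 34 (mod 45).
With t = 34: x = 3 + 26·34 = 887.
Indeed 887 ≡ 3 (mod 26) and 887 ≡ 32 (mod 45).

x = 887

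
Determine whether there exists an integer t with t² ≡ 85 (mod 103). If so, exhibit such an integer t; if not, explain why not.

Apply Euler's criterion with the prime 103: 85 is a quadratic residue iff 85^51 ≡ 1 (mod 103), and a non-residue iff it is ≡ −1.
Squaring successively (mod 103): 85^2 = 7225 ≡ 15; 85^4 ≡ 15² = 225 ≡ 19; 85^8 ≡ 19² = 361 ≡ 52; 85^16 ≡ 52² = 2704 ≡ 26; 85^32 ≡ 26² = 676 ≡ 58.
Since 51 = 32 + 16 + 2 + 1, 85^51 ≡ 58 · 26 · 15 · 85; multiplying out mod 103: 58·26 = 1508 ≡ 66, then 66·15 = 990 ≡ 63, then 63·85 = 5355 ≡ 102. Thus 85^51 ≡ 102 ≡ −1 (mod 103).
The value −1 means 85 is a non-residue modulo 103, so t² ≡ 85 (mod 103) is impossible.

There is no such integer.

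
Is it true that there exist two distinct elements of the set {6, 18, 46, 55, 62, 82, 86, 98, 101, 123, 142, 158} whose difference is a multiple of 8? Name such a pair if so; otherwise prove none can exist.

The pair (6, 46) works.

Both 6 and 46 leave remainder 6 on division by 8; their difference 40 = 5·8 is a multiple of 8.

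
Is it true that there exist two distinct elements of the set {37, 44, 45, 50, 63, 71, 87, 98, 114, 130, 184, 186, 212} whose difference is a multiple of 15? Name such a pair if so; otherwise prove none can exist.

No, no such pair exists.

Two integers differ by a multiple of 15 exactly when they have the same residue mod 15. The residues are 37↦7, 44↦14, 45↦0, 50↦5, 63↦3, 71↦11, 87↦12, 98↦8, 114↦9, 130↦10, 184↦4, 186↦6, 212↦2.
These 13 residues are pairwise different, hence no difference of two elements is divisible by 15.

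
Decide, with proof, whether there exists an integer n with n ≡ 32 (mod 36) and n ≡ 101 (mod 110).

There is no such integer.

gcd(36, 110) = 2. If n ≡ 32 (mod 36) and n ≡ 101 (mod 110), then n ≡ 32 (mod 2) and n ≡ 101 (mod 2).
These are incompatible: 32 − 101 = -69 is not divisible by 2.
Therefore no such n exists.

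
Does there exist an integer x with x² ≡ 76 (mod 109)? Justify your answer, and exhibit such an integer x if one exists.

There is no such integer.

Apply Euler's criterion with the prime 109: 76 is a quadratic residue iff 76^54 ≡ 1 (mod 109), and a non-residue iff it is ≡ −1.
Squaring successively (mod 109): 76^2 = 5776 ≡ 108; 76^4 ≡ 108² = 11664 ≡ 1; 76^8 ≡ 1² = 1 ≡ 1; 76^16 ≡ 1² = 1 ≡ 1; 76^32 ≡ 1² = 1 ≡ 1.
Since 54 = 32 + 16 + 4 + 2, 76^54 ≡ 1 · 1 · 1 · 108; multiplying out mod 109: 1·1 = 1 ≡ 1, then 1·1 = 1 ≡ 1, then 1·108 = 108 ≡ 108. Thus 76^54 ≡ 108 ≡ −1 (mod 109).
The value −1 means 76 is a non-residue modulo 109, so x² ≡ 76 (mod 109) is impossible.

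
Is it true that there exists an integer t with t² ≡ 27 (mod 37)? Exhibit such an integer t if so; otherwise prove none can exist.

Take t = 29. Then 29² = 841 = 22·37 + 27, so 29² ≡ 27 (mod 37).

t = 29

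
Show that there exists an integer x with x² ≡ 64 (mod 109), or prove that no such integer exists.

x = 101 works: 101² = 10201, and 10201 − 64 = 10137 = 93·109.

x = 101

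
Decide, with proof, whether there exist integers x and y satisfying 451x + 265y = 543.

Since gcd(451, 265) = 1, every integer is an integer combination of 451 and 265.
Run the Euclidean algorithm on 451 and 265: 451 = 1·265 + 186, 265 = 1·186 + 79, 186 = 2·79 + 28, 79 = 2·28 + 23, 28 = 1·23 + 5, 23 = 4·5 + 3, 5 = 1·3 + 2, 3 = 1·2 + 1, 2 = 2·1 + 0.
Unwinding: 1 = 3 − 1·2 = 3 − (5 − 1·3) = −5 + 2·3 = −5 + 2·(23 − 4·5) = 2·23 − 9·5 = 2·23 − 9·(28 − 1·23) = −9·28 + 11·23 = −9·28 + 11·(79 − 2·28) = 11·79 − 31·28 = 11·79 − 31·(186 − 2·79) = −31·186 + 73·79 = −31·186 + 73·(265 − 1·186) = 73·265 − 104·186 = 73·265 − 104·(451 − 1·265) = −104·451 + 177·265, i.e. 451·(-104) + 265·177 = 1.
Scaling by 543 gives the particular solution (x, y) = (-56472, 96111).
The general solution is x = -56472 + 265k, y = 96111 − 451k; taking k = 214 gives the smaller pair x = 238, y = -403.
Check: 451·238 + 265·(-403) = 107338 − 106795 = 543. ✓

x = 238, y = -403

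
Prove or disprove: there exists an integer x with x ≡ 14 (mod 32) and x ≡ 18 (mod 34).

Here gcd(32, 34) = 2, and both 14 and 18 leave remainder 0 mod 2, so the system is consistent.
Write x = 14 + 32t. Then 32t ≡ 18 − 14 ≡ 4 (mod 34); dividing through by 2 gives 16t ≡ 2 (mod 17).
Since 16·16 = 256 = 15·17 + 1, the inverse of 16 mod 17 is 16.
Multiplying by 16: t ≡ 16·2 = 32 ≡ 15 (mod 17).
Then x = 14 + 32·15 = 494.
Verify: 494 = 15·32 + 14 and 494 = 14·34 + 18. ✓

x = 494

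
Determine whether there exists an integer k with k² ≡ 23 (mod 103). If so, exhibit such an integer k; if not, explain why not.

k = 34

Take k = 34. Then 34² = 1156 = 11·103 + 23, so 34² ≡ 23 (mod 103).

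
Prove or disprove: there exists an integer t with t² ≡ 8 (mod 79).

t = 61 works: 61² = 3721, and 3721 − 8 = 3713 = 47·79.

t = 61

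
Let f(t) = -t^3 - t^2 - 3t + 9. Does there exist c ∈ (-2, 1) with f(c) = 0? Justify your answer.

No.

Evaluate at the endpoints: f(-2) = 19, f(1) = 4 — same sign (positive).
The derivative f'(t) = -3t^2 - 2t - 3 is a quadratic with discriminant (-2)² − 4·(-3)·(-3) = -32 < 0; it never vanishes, so it is always negative (sign of the leading coefficient).
So f is strictly decreasing; between -2 and 1 its values lie between f(-2) = 19 and f(1) = 4, all positive. Therefore f has no root in (-2, 1).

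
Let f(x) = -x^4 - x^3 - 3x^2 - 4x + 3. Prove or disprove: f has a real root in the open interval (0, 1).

f(0) = 3 and f(1) = -6, which have opposite signs.
Since f is a polynomial it is continuous on [0, 1].
By the Intermediate Value Theorem f must vanish at some point of (0, 1).

Such a root exists.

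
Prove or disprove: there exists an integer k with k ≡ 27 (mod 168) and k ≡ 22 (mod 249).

No, no such integer exists.

Both moduli are multiples of 3 = gcd(168, 249), so any solution would satisfy k ≡ 27 and k ≡ 22 modulo 3 simultaneously.
But 27 mod 3 = 0 while 22 mod 3 = 1, a contradiction.
So no integer satisfies both congruences.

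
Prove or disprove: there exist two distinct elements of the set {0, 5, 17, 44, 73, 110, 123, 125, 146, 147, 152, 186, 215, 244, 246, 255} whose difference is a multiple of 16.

Two integers differ by a multiple of 16 exactly when they have the same residue mod 16. The residues are 0↦0, 5↦5, 17↦1, 44↦12, 73↦9, 110↦14, 123↦11, 125↦13, 146↦2, 147↦3, 152↦8, 186↦10, 215↦7, 244↦4, 246↦6, 255↦15.
All 16 residues are distinct, so no two elements differ by a multiple of 16.

No, no such pair exists.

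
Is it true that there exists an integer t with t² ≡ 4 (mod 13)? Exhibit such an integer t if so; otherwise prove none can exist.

t = 11 works: 11² = 121, and 121 − 4 = 117 = 9·13.

t = 11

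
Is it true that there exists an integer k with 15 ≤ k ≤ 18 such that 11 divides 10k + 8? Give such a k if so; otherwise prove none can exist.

The values of 10k + 8 for k = 15, 16, 17, 18 are 158, 168, 178, 188; reduced mod 11 these are 4, 3, 2, 1.
The residue 0 does not occur, so no k in [15, 18] makes 10k + 8 a multiple of 11.

No, no such integer k in that range exists.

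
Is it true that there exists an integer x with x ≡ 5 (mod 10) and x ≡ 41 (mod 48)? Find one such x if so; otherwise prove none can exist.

x = 185

The moduli are not coprime: gcd(10, 48) = 2. Compatibility requires 2 ∣ (41 − 5) = 36, which holds, so solutions exist.
Write x = 5 + 10t. Then 10t ≡ 41 − 5 ≡ 36 (mod 48); dividing through by 2 gives 5t ≡ 18 (mod 24).
To invert 5 modulo 24: 24 = 4·5 + 4, 5 = 1·4 + 1, 4 = 4·1 + 0, and unwinding, 1 = 5 − 1·4 = 5 − (24 − 4·5) = −24 + 5·5. Thus 5⁻¹ ≡ 5 (mod 24).
Therefore t ≡ 5·18 = 90 ≡ 18 (mod 24).
Then x = 5 + 10·18 = 185.
Indeed 185 ≡ 5 (mod 10) and 185 ≡ 41 (mod 48).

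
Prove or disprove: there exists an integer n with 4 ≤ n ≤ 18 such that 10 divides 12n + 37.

For n = 4, 5, …, 18 the values of 12n + 37 modulo 10 are 5, 7, 9, 1, 3, 5, 7, 9, 1, 3, 5, 7, 9, 1, 3 respectively.
The residue 0 does not occur, so no n in [4, 18] makes 12n + 37 a multiple of 10.

No, no such integer n in that range exists.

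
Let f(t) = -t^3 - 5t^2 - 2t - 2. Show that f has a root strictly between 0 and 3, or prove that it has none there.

f(0) = -2 and f(3) = -80, both negative, so a sign-change argument is unavailable; we show f keeps this sign on the whole interval.
The nonzero coefficients of f are all negative, so for t > 0 every term of f(t) is negative (the constant term -2 strictly so).
Therefore f(t) < 0 throughout (0, 3), and f has no zero there.

No.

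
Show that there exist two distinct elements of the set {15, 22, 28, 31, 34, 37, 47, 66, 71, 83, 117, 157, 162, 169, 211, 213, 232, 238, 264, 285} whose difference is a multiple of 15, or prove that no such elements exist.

Yes: 15 and 285.

Both 15 and 285 leave remainder 0 on division by 15; their difference 270 = 18·15 is a multiple of 15.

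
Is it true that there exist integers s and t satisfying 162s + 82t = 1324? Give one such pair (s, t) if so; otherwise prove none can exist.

s = 35, t = -53

Since gcd(162, 82) = 2 and 1324 = 2·662, Bézout's identity guarantees a solution.
Dividing through by 2 reduces the equation to 81s + 41t = 662.
Dividing repeatedly: 81 = 1·41 + 40, 41 = 1·40 + 1, 40 = 40·1 + 0.
Unwinding: 1 = 41 − 1·40 = 41 − (81 − 1·41) = −81 + 2·41, i.e. 81·(-1) + 41·2 = 1.
Multiplying through by 662: s = (-1)·662 = -662, t = 2·662 = 1324 is a solution.
The general solution is s = -662 + 41k, t = 1324 − 81k; taking k = 17 gives the smaller pair s = 35, t = -53.
Indeed 162·35 + 82·(-53) = 5670 − 4346 = 1324.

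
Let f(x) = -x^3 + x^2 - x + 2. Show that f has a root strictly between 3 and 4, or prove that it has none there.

f has no root in that interval.

f(3) = -19 and f(4) = -50, both negative.
f'(x) = -3x^2 + 2x - 1 has discriminant 2² − 4·(-3)·(-1) = -8 < 0, so f' has no real roots and is negative for every real x.
So f is strictly decreasing; between 3 and 4 its values lie between f(3) = -19 and f(4) = -50, all negative. Therefore f has no root in (3, 4).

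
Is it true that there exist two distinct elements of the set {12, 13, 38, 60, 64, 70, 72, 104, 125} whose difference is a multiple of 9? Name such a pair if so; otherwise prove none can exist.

There is no such pair.

Residues mod 9: 12↦3, 13↦4, 38↦2, 60↦6, 64↦1, 70↦7, 72↦0, 104↦5, 125↦8.
No residue repeats among the 9 elements, so no pair has difference ≡ 0 (mod 9).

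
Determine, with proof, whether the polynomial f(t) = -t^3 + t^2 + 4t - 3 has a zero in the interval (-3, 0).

f(-3) = 21 and f(0) = -3, which have opposite signs.
As a polynomial, f is continuous on every closed interval.
By the Intermediate Value Theorem f must vanish at some point of (-3, 0).

Yes, f has a root in the interval.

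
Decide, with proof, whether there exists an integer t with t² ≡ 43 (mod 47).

No such integer exists.

47 is prime, so by Euler's criterion 43 is a square mod 47 iff 43^((47−1)/2) = 43^23 ≡ 1 (mod 47).
Squaring successively (mod 47): 43^2 = 1849 ≡ 16; 43^4 ≡ 16² = 256 ≡ 21; 43^8 ≡ 21² = 441 ≡ 18; 43^16 ≡ 18² = 324 ≡ 42.
Since 23 = 16 + 4 + 2 + 1, 43^23 ≡ 42 · 21 · 16 · 43; multiplying out mod 47: 42·21 = 882 ≡ 36, then 36·16 = 576 ≡ 12, then 12·43 = 516 ≡ 46. Thus 43^23 ≡ 46 ≡ −1 (mod 47).
By Euler's criterion 43 is a quadratic non-residue mod 47: no t satisfies t² ≡ 43 (mod 47).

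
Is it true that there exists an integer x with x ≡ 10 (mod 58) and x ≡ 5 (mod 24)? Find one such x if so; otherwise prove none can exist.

Reduce both congruences modulo 2, which divides 58 and 24: they say x ≡ 10 (mod 2) and x ≡ 5 (mod 2).
But 10 mod 2 = 0 while 5 mod 2 = 1, a contradiction.
So no integer satisfies both congruences.

There is no such integer.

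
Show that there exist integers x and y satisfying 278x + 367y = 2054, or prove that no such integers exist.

x = 113, y = -80

Since gcd(278, 367) = 1, every integer is an integer combination of 278 and 367.
Run the Euclidean algorithm on 367 and 278: 367 = 1·278 + 89, 278 = 3·89 + 11, 89 = 8·11 + 1, 11 = 11·1 + 0.
Unwinding: 1 = 89 − 8·11 = 89 − 8·(278 − 3·89) = −8·278 + 25·89 = −8·278 + 25·(367 − 1·278) = 25·367 − 33·278, i.e. 278·(-33) + 367·25 = 1.
Scaling by 2054 gives the particular solution (x, y) = (-67782, 51350).
The general solution is x = -67782 + 367k, y = 51350 − 278k; taking k = 185 gives the smaller pair x = 113, y = -80.
Indeed 278·113 + 367·(-80) = 31414 − 29360 = 2054.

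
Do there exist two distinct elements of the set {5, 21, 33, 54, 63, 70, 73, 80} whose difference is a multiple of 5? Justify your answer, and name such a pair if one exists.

The pair (5, 70) works.

Reduce each element mod 5: 5↦0, 21↦1, 33↦3, 54↦4, 63↦3, 70↦0, 73↦3, 80↦0. The residue 0 repeats (at 5 and 70), and 70 − 5 = 65 = 13·5.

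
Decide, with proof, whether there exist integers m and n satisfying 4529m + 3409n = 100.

There are no such integers.

Both 4529 and 3409 are divisible by gcd(4529, 3409) = 7, hence so is any combination 4529m + 3409n.
But 100 is not a multiple of 7 (it leaves remainder 2).
Therefore 4529m + 3409n = 100 has no solution in integers.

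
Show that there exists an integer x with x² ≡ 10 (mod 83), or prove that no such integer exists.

x = 33 works: 33² = 1089, and 1089 − 10 = 1079 = 13·83.

x = 33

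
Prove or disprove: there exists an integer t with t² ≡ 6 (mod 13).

No such integer exists.

Since (13 − t)² ≡ t² (mod 13), it suffices to square t = 0, 1, …, 6: the residues are 0, 1, 4, 9, 3, 12, 10.
The set of squares mod 13 is therefore {0, 1, 3, 4, 9, 10, 12}, which does not contain 6.
Therefore t² ≡ 6 (mod 13) has no solution.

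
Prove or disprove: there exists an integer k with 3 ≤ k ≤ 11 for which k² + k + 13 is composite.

At k = 3: 3² + 3 + 13 = 25 = 5·5, which is composite.

k = 3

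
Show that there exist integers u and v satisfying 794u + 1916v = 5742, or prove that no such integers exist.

gcd(794, 1916) = 2, and 2 divides 5742, so integer solutions exist.
Dividing through by 2 reduces the equation to 397u + 958v = 2871.
Dividing repeatedly: 958 = 2·397 + 164, 397 = 2·164 + 69, 164 = 2·69 + 26, 69 = 2·26 + 17, 26 = 1·17 + 9, 17 = 1·9 + 8, 9 = 1·8 + 1, 8 = 8·1 + 0.
Back-substituting, 1 = 9 − 1·8 = 9 − (17 − 1·9) = −17 + 2·9 = −17 + 2·(26 − 1·17) = 2·26 − 3·17 = 2·26 − 3·(69 − 2·26) = −3·69 + 8·26 = −3·69 + 8·(164 − 2·69) = 8·164 − 19·69 = 8·164 − 19·(397 − 2·164) = −19·397 + 46·164 = −19·397 + 46·(958 − 2·397) = 46·958 − 111·397; that is, 397·(-111) + 958·46 = 1.
Scaling by 2871 gives the particular solution (u, v) = (-318681, 132066).
The general solution is u = -318681 + 958k, v = 132066 − 397k; taking k = 333 gives the smaller pair u = 333, v = -135.
Check: 794·333 + 1916·(-135) = 264402 − 258660 = 5742. ✓

u = 333, v = -135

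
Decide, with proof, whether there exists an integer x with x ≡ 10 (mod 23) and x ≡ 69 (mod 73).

x = 1091

The moduli 23 and 73 are coprime, so by the Chinese Remainder Theorem a unique solution modulo 1679 exists.
Any solution of the first congruence is x = 10 + 23t; substituting into the second, 23t ≡ 69 − 10 ≡ 59 (mod 73).
Note 23·54 = 1242 ≡ 1 (mod 73) (as 1242 − 1 = 17·73), so 23⁻¹ ≡ 54.
Multiplying by 54: t ≡ 54·59 = 3186 ≡ 47 (mod 73).
With t = 47: x = 10 + 23·47 = 1091.
Indeed 1091 ≡ 10 (mod 23) and 1091 ≡ 69 (mod 73).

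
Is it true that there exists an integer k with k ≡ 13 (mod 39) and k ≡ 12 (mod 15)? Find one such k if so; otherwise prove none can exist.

Reduce both congruences modulo 3, which divides 39 and 15: they say k ≡ 13 (mod 3) and k ≡ 12 (mod 3).
However 13 ≡ 1 and 12 ≡ 0 (mod 3), and 1 ≠ 0.
Therefore no such k exists.

No such integer exists.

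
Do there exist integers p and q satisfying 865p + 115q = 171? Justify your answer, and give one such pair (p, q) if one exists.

There are no such integers.

Any value of 865p + 115q is a multiple of gcd(865, 115) = 5.
But 171 is not a multiple of 5 (it leaves remainder 1).
Therefore 865p + 115q = 171 has no solution in integers.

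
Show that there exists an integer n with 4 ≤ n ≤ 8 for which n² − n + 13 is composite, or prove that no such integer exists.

n = 8

At n = 8: 8² − 8 + 13 = 69 = 3·23, which is composite.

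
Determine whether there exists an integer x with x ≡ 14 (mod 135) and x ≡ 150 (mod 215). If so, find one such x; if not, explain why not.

No such integer exists.

Reduce both congruences modulo 5, which divides 135 and 215: they say x ≡ 14 (mod 5) and x ≡ 150 (mod 5).
But 14 mod 5 = 4 while 150 mod 5 = 0, a contradiction.
Therefore no such x exists.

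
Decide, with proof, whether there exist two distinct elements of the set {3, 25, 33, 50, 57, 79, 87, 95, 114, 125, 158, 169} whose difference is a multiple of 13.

Residues mod 13: 3↦3, 25↦12, 33↦7, 50↦11, 57↦5, 79↦1, 87↦9, 95↦4, 114↦10, 125↦8, 158↦2, 169↦0.
No residue repeats among the 12 elements, so no pair has difference ≡ 0 (mod 13).

No, no such pair exists.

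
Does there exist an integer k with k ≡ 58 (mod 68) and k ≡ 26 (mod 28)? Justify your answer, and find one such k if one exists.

k = 194

gcd(68, 28) = 4. A simultaneous solution exists iff 58 ≡ 26 (mod 4); here 58 mod 4 = 2 = 26 mod 4, so it does.
List candidates k ≡ 58 (mod 68): 58, 126, 194. Modulo 28 these are 2, 14, 26; 194 gives 26 as required.
Check: 194 mod 68 = 58, 194 mod 28 = 26. ✓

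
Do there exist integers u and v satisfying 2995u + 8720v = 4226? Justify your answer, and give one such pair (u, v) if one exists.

Any value of 2995u + 8720v is a multiple of gcd(2995, 8720) = 5.
But 4226 is not a multiple of 5 (it leaves remainder 1).
Hence no integers u, v satisfy the equation.

No such integers exist.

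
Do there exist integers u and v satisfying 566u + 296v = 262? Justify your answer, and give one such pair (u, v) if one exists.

u = 81, v = -154

Since gcd(566, 296) = 2 and 262 = 2·131, Bézout's identity guarantees a solution.
Dividing through by 2 reduces the equation to 283u + 148v = 131.
Euclidean algorithm: 283 = 1·148 + 135, 148 = 1·135 + 13, 135 = 10·13 + 5, 13 = 2·5 + 3, 5 = 1·3 + 2, 3 = 1·2 + 1, 2 = 2·1 + 0.
Working back up the chain: 1 = 3 − 1·2 = 3 − (5 − 1·3) = −5 + 2·3 = −5 + 2·(13 − 2·5) = 2·13 − 5·5 = 2·13 − 5·(135 − 10·13) = −5·135 + 52·13 = −5·135 + 52·(148 − 1·135) = 52·148 − 57·135 = 52·148 − 57·(283 − 1·148) = −57·283 + 109·148. So 283·(-57) + 148·109 = 1.
Times 131: 283·(-7467) + 148·14279 = 131, so (-7467, 14279) solves it.
Shifting by a multiple of (148, −283) keeps it a solution: u = -7467 + 51·148 = 81, v = 14279 − 51·283 = -154.
Indeed 566·81 + 296·(-154) = 45846 − 45584 = 262.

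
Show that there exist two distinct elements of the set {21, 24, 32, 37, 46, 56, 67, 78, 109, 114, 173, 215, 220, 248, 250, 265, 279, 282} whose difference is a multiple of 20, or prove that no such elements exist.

Residues mod 20: 21↦1, 24↦4, 32↦12, 37↦17, 46↦6, 56↦16, 67↦7, 78↦18, 109↦9, 114↦14, 173↦13, 215↦15, 220↦0, 248↦8, 250↦10, 265↦5, 279↦19, 282↦2.
All 18 residues are distinct, so no two elements differ by a multiple of 20.

There is no such pair.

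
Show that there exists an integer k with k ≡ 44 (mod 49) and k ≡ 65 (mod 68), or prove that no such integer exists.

The moduli 49 and 68 are coprime, so by the Chinese Remainder Theorem a unique solution modulo 3332 exists.
Any solution of the first congruence is k = 44 + 49t; substituting into the second, 49t ≡ 65 − 44 ≡ 21 (mod 68).
Note 49·25 = 1225 ≡ 1 (mod 68) (as 1225 − 1 = 18·68), so 49⁻¹ ≡ 25.
Therefore t ≡ 25·21 = 525 ≡ 49 (mod 68).
Taking t = 49 gives k = 44 + 49·49 = 2445.
Indeed 2445 ≡ 44 (mod 49) and 2445 ≡ 65 (mod 68).

k = 2445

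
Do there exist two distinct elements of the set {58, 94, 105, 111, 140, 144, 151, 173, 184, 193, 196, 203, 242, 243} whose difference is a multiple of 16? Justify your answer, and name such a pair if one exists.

No such pair exists.

Reduce each element modulo 16: 58↦10, 94↦14, 105↦9, 111↦15, 140↦12, 144↦0, 151↦7, 173↦13, 184↦8, 193↦1, 196↦4, 203↦11, 242↦2, 243↦3.
These 14 residues are pairwise different, hence no difference of two elements is divisible by 16.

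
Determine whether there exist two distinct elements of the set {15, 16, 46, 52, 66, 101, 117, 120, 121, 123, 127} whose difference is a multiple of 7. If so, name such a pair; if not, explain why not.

Yes: 15 and 120.

Both 15 and 120 leave remainder 1 on division by 7; their difference 105 = 15·7 is a multiple of 7.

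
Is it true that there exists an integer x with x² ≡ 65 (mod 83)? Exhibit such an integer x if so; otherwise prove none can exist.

Take x = 56. Then 56² = 3136 = 37·83 + 65, so 56² ≡ 65 (mod 83).

x = 56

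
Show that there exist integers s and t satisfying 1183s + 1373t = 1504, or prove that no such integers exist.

Since gcd(1183, 1373) = 1, every integer is an integer combination of 1183 and 1373.
Euclidean algorithm: 1373 = 1·1183 + 190, 1183 = 6·190 + 43, 190 = 4·43 + 18, 43 = 2·18 + 7, 18 = 2·7 + 4, 7 = 1·4 + 3, 4 = 1·3 + 1, 3 = 3·1 + 0.
Back-substituting, 1 = 4 − 1·3 = 4 − (7 − 1·4) = −7 + 2·4 = −7 + 2·(18 − 2·7) = 2·18 − 5·7 = 2·18 − 5·(43 − 2·18) = −5·43 + 12·18 = −5·43 + 12·(190 − 4·43) = 12·190 − 53·43 = 12·190 − 53·(1183 − 6·190) = −53·1183 + 330·190 = −53·1183 + 330·(1373 − 1·1183) = 330·1373 − 383·1183; that is, 1183·(-383) + 1373·330 = 1.
Scaling by 1504 gives the particular solution (s, t) = (-576032, 496320).
Adding 420·1373 to s and subtracting 420·1183 from t gives the tidier solution (628, -540).
Check: 1183·628 + 1373·(-540) = 742924 − 741420 = 1504. ✓

s = 628, t = -540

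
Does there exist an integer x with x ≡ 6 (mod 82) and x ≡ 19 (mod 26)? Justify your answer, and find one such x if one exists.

No such integer exists.

gcd(82, 26) = 2. If x ≡ 6 (mod 82) and x ≡ 19 (mod 26), then x ≡ 6 (mod 2) and x ≡ 19 (mod 2).
However 6 ≡ 0 and 19 ≡ 1 (mod 2), and 0 ≠ 1.
Hence the system has no solution.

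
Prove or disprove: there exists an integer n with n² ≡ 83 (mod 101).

No such integer exists.

Apply Euler's criterion with the prime 101: 83 is a quadratic residue iff 83^50 ≡ 1 (mod 101), and a non-residue iff it is ≡ −1.
Squaring successively (mod 101): 83^2 = 6889 ≡ 21; 83^4 ≡ 21² = 441 ≡ 37; 83^8 ≡ 37² = 1369 ≡ 56; 83^16 ≡ 56² = 3136 ≡ 5; 83^32 ≡ 5² = 25 ≡ 25.
Since 50 = 32 + 16 + 2, 83^50 ≡ 25 · 5 · 21; multiplying out mod 101: 25·5 = 125 ≡ 24, then 24·21 = 504 ≡ 100. Thus 83^50 ≡ 100 ≡ −1 (mod 101).
By Euler's criterion 83 is a quadratic non-residue mod 101: no n satisfies n² ≡ 83 (mod 101).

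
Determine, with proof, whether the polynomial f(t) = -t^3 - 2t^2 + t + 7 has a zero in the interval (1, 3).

Such a root exists.

f(1) = 5 and f(3) = -35, which have opposite signs.
f is continuous everywhere (it is a polynomial), in particular on [1, 3].
By the Intermediate Value Theorem, f takes the value 0 somewhere in the open interval.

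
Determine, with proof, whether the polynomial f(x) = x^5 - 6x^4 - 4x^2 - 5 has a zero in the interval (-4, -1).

f has no root in that interval.

The endpoint values f(-4) = -2629 and f(-1) = -16 are both negative. Claim: f(x) < 0 for every x in (-4, -1).
Substitute x = -1 − u, where 0 < u < 3 on the interval. Expanding, f(-1 − u) = -u^5 - 11u^4 - 34u^3 - 50u^2 - 37u - 16.
The nonzero coefficients here are all negative, so for u > 0 every term is negative (or zero), and the constant term -16 is strictly negative.
Therefore f(x) < 0 throughout (-4, -1), and f has no zero there.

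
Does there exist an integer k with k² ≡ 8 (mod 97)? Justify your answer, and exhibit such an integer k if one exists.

k = 69

k = 69 works: 69² = 4761, and 4761 − 8 = 4753 = 49·97.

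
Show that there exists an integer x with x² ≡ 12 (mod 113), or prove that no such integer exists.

No such integer exists.

Apply Euler's criterion with the prime 113: 12 is a quadratic residue iff 12^56 ≡ 1 (mod 113), and a non-residue iff it is ≡ −1.
Squaring successively (mod 113): 12^2 = 144 ≡ 31; 12^4 ≡ 31² = 961 ≡ 57; 12^8 ≡ 57² = 3249 ≡ 85; 12^16 ≡ 85² = 7225 ≡ 106; 12^32 ≡ 106² = 11236 ≡ 49.
Since 56 = 32 + 16 + 8, 12^56 ≡ 49 · 106 · 85; multiplying out mod 113: 49·106 = 5194 ≡ 109, then 109·85 = 9265 ≡ 112. Thus 12^56 ≡ 112 ≡ −1 (mod 113).
The value −1 means 12 is a non-residue modulo 113, so x² ≡ 12 (mod 113) is impossible.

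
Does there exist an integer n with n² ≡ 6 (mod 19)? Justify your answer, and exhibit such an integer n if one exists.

n = 5 works: 5² = 25, and 25 − 6 = 19 = 1·19.

n = 5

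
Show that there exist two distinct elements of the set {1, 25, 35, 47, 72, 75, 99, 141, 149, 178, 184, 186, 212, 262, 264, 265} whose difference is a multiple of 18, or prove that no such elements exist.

There is no such pair.

Reduce each element modulo 18: 1↦1, 25↦7, 35↦17, 47↦11, 72↦0, 75↦3, 99↦9, 141↦15, 149↦5, 178↦16, 184↦4, 186↦6, 212↦14, 262↦10, 264↦12, 265↦13.
These 16 residues are pairwise different, hence no difference of two elements is divisible by 18.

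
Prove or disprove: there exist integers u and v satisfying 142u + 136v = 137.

No such integers exist.

gcd(142, 136) = 2, so every integer of the form 142u + 136v is a multiple of 2.
However 137 leaves remainder 1 on division by 2.
Hence no integers u, v satisfy the equation.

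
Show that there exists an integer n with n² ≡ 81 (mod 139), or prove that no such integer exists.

n = 130 works: 130² = 16900, and 16900 − 81 = 16819 = 121·139.

n = 130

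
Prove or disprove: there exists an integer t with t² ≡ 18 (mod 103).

t = 11

Take t = 11. Then 11² = 121 = 1·103 + 18, so 11² ≡ 18 (mod 103).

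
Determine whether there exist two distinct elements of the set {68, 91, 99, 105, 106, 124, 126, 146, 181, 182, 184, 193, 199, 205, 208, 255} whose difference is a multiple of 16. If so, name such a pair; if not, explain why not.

Residues mod 16: 68↦4, 91↦11, 99↦3, 105↦9, 106↦10, 124↦12, 126↦14, 146↦2, 181↦5, 182↦6, 184↦8, 193↦1, 199↦7, 205↦13, 208↦0, 255↦15.
No residue repeats among the 16 elements, so no pair has difference ≡ 0 (mod 16).

There is no such pair.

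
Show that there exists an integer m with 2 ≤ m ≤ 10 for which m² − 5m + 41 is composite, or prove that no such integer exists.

At m = 2: 2² − 5·2 + 41 = 35 = 5·7, which is composite.

m = 2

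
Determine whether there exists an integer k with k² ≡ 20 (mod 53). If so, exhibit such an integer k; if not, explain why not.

No such integer exists.

53 is prime, so by Euler's criterion 20 is a square mod 53 iff 20^((53−1)/2) = 20^26 ≡ 1 (mod 53).
Repeated squaring mod 53: 20^2 = 400 ≡ 29; 20^4 ≡ 29² = 841 ≡ 46; 20^8 ≡ 46² = 2116 ≡ 49; 20^16 ≡ 49² = 2401 ≡ 16.
Since 26 = 16 + 8 + 2, 20^26 ≡ 16 · 49 · 29; multiplying out mod 53: 16·49 = 784 ≡ 42, then 42·29 = 1218 ≡ 52. Thus 20^26 ≡ 52 ≡ −1 (mod 53).
By Euler's criterion 20 is a quadratic non-residue mod 53: no k satisfies k² ≡ 20 (mod 53).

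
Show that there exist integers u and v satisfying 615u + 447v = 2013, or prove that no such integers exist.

gcd(615, 447) = 3, and 3 divides 2013, so integer solutions exist.
Dividing through by 3 reduces the equation to 205u + 149v = 671.
Run the Euclidean algorithm on 205 and 149: 205 = 1·149 + 56, 149 = 2·56 + 37, 56 = 1·37 + 19, 37 = 1·19 + 18, 19 = 1·18 + 1, 18 = 18·1 + 0.
Unwinding: 1 = 19 − 1·18 = 19 − (37 − 1·19) = −37 + 2·19 = −37 + 2·(56 − 1·37) = 2·56 − 3·37 = 2·56 − 3·(149 − 2·56) = −3·149 + 8·56 = −3·149 + 8·(205 − 1·149) = 8·205 − 11·149, i.e. 205·8 + 149·(-11) = 1.
Scaling by 671 gives the particular solution (u, v) = (5368, -7381).
Shifting by a multiple of (149, −205) keeps it a solution: u = 5368 − 36·149 = 4, v = -7381 + 36·205 = -1.
Indeed 615·4 + 447·(-1) = 2460 − 447 = 2013.

u = 4, v = -1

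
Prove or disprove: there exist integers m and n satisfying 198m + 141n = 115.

Any value of 198m + 141n is a multiple of gcd(198, 141) = 3.
However 115 leaves remainder 1 on division by 3.
So the equation is unsolvable over ℤ.

No, no such integers exist.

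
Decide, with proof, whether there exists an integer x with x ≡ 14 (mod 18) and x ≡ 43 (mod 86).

Reduce both congruences modulo 2, which divides 18 and 86: they say x ≡ 14 (mod 2) and x ≡ 43 (mod 2).
However 14 ≡ 0 and 43 ≡ 1 (mod 2), and 0 ≠ 1.
So no integer satisfies both congruences.

There is no such integer.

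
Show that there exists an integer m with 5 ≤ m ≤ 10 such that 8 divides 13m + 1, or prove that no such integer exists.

At m = 5, 13·5 + 1 = 66 ≡ 2 (mod 8), and each step in m adds 13 ≡ 5 (mod 8), giving residues 2, 7, 4, 1, 6, 3 for m = 5, 6, …, 10.
None is 0, so 8 never divides 13m + 1 on this range.

No, no such integer m in that range exists.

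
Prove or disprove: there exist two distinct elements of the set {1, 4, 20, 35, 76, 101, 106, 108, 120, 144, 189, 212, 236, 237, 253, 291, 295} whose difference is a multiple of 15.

Yes: 1 and 76.

Reduce each element mod 15: 1↦1, 4↦4, 20↦5, 35↦5, 76↦1, 101↦11, 106↦1, 108↦3, 120↦0, 144↦9, 189↦9, 212↦2, 236↦11, 237↦12, 253↦13, 291↦6, 295↦10. The residue 1 repeats (at 1 and 76), and 76 − 1 = 75 = 5·15.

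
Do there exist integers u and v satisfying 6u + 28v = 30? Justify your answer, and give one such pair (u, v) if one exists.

gcd(6, 28) = 2, and 2 divides 30, so integer solutions exist.
Dividing through by 2 reduces the equation to 3u + 14v = 15.
Euclidean algorithm: 14 = 4·3 + 2, 3 = 1·2 + 1, 2 = 2·1 + 0.
Unwinding: 1 = 3 − 1·2 = 3 − (14 − 4·3) = −14 + 5·3, i.e. 3·5 + 14·(-1) = 1.
Scaling by 15 gives the particular solution (u, v) = (75, -15).
The general solution is u = 75 + 14k, v = -15 − 3k; taking k = -5 gives the smaller pair u = 5, v = 0.
Check: 6·5 + 28·0 = 30 + 0 = 30. ✓

u = 5, v = 0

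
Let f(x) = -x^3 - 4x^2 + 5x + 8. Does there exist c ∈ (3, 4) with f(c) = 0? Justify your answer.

f has no root in that interval.

f(3) = -40 and f(4) = -100, both negative, so a sign-change argument is unavailable; we show f keeps this sign on the whole interval.
Shift to the endpoint 3: with x = 3 + u (0 < u < 1), one computes f(3 + u) = -u^3 - 13u^2 - 46u - 40.
The nonzero coefficients here are all negative, so for u > 0 every term is negative (or zero), and the constant term -40 is strictly negative.
So f is strictly negative on (3, 4); no root exists in the interval.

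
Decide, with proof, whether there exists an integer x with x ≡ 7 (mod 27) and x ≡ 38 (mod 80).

x = 358

gcd(27, 80) = 1, so the Chinese Remainder Theorem guarantees exactly one residue class mod 2160 satisfying both.
Any solution of the first congruence is x = 7 + 27t; substituting into the second, 27t ≡ 38 − 7 ≡ 31 (mod 80).
Since 27·3 = 81 = 1·80 + 1, the inverse of 27 mod 80 is 3.
Therefore t ≡ 3·31 = 93 ≡ 13 (mod 80).
Taking t = 13 gives x = 7 + 27·13 = 358.
Verify: 358 = 13·27 + 7 and 358 = 4·80 + 38. ✓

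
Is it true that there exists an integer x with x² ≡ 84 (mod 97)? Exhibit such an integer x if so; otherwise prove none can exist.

No such integer exists.

Apply Euler's criterion with the prime 97: 84 is a quadratic residue iff 84^48 ≡ 1 (mod 97), and a non-residue iff it is ≡ −1.
Repeated squaring mod 97: 84^2 = 7056 ≡ 72; 84^4 ≡ 72² = 5184 ≡ 43; 84^8 ≡ 43² = 1849 ≡ 6; 84^16 ≡ 6² = 36 ≡ 36; 84^32 ≡ 36² = 1296 ≡ 35.
Since 48 = 32 + 16, 84^48 ≡ 35 · 36; multiplying out mod 97: 35·36 = 1260 ≡ 96. Thus 84^48 ≡ 96 ≡ −1 (mod 97).
By Euler's criterion 84 is a quadratic non-residue mod 97: no x satisfies x² ≡ 84 (mod 97).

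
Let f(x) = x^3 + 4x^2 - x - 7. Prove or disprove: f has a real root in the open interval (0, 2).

f(0) = -7 and f(2) = 15, which have opposite signs.
Since f is a polynomial it is continuous on [0, 2].
By the Intermediate Value Theorem f must vanish at some point of (0, 2).

Such a root exists.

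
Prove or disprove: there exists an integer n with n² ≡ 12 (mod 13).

n = 8

Take n = 8. Then 8² = 64 = 4·13 + 12, so 8² ≡ 12 (mod 13).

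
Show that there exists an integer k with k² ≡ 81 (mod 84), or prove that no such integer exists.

k = 51

Take k = 51. Then 51² = 2601 = 30·84 + 81, so 51² ≡ 81 (mod 84).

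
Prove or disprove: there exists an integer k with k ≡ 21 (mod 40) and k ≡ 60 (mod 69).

The moduli 40 and 69 are coprime, so by the Chinese Remainder Theorem a unique solution modulo 2760 exists.
Any solution of the first congruence is k = 21 + 40t; substituting into the second, 40t ≡ 60 − 21 ≡ 39 (mod 69).
Since 40·19 = 760 = 11·69 + 1, the inverse of 40 mod 69 is 19.
Therefore t ≡ 19·39 = 741 ≡ 51 (mod 69).
With t = 51: k = 21 + 40·51 = 2061.
Indeed 2061 ≡ 21 (mod 40) and 2061 ≡ 60 (mod 69).

k = 2061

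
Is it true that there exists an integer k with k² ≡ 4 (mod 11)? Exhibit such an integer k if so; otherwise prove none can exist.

k = 9

Take k = 9. Then 9² = 81 = 7·11 + 4, so 9² ≡ 4 (mod 11).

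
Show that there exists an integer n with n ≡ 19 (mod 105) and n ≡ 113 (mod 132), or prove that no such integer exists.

Reduce both congruences modulo 3, which divides 105 and 132: they say n ≡ 19 (mod 3) and n ≡ 113 (mod 3).
These are incompatible: 19 − 113 = -94 is not divisible by 3.
So no integer satisfies both congruences.

No, no such integer exists.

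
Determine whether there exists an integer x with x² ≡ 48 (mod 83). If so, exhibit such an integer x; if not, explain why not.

x = 31

x = 31 works: 31² = 961, and 961 − 48 = 913 = 11·83.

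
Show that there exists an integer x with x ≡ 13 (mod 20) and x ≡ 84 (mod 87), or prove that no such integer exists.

Since 20 and 87 share no common factor, CRT says the pair of congruences has a solution (unique mod 1740).
Write x = 13 + 20t and require 13 + 20t ≡ 84 (mod 87), i.e. 20t ≡ 71 (mod 87).
To invert 20 modulo 87: 87 = 4·20 + 7, 20 = 2·7 + 6, 7 = 1·6 + 1, 6 = 6·1 + 0, and unwinding, 1 = 7 − 1·6 = 7 − (20 − 2·7) = −20 + 3·7 = −20 + 3·(87 − 4·20) = 3·87 − 13·20. Thus 20⁻¹ ≡ -13 ≡ 74 (mod 87).
Multiplying by 74: t ≡ 74·71 = 5254 ≡ 34 (mod 87).
Taking t = 34 gives x = 13 + 20·34 = 693.
Check: 693 mod 20 = 13, 693 mod 87 = 84. ✓

x = 693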